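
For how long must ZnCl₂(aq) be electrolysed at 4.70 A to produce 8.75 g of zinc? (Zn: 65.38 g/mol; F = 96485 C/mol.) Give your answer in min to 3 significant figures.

91.6 min

n(Zn) = 8.75 / 65.38 = 0.1338 mol
Zn²⁺ + 2e⁻ → Zn, so n(e⁻) = 2 × 0.1338 = 0.2676 mol
Q = 0.2676 × 96485 = 25820 C
t = Q / I = 25820 / 4.70 = 5494 s = 91.6 min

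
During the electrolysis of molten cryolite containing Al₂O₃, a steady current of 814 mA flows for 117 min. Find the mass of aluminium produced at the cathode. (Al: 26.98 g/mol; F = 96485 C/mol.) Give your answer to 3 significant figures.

Q = 0.814 A × 7020 s = 5714 C
n(e⁻) = Q/F = 5714/96485 = 0.05922 mol
Al³⁺ + 3e⁻ → Al, so n(Al) = 0.05922 / 3 = 0.01974 mol
m = 0.01974 × 26.98 = 0.533 g

0.533 g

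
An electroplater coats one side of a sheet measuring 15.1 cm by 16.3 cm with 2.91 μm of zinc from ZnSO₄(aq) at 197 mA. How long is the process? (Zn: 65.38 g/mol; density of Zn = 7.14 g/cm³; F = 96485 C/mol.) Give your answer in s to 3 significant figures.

7660 s

Plated area = 15.1 × 16.3 = 246.1 cm²
Volume = 246.1 × 2.91×10⁻⁴ cm = 0.07162 cm³
m(Zn) = 0.07162 × 7.14 = 0.5114 g
n(Zn) = 0.5114 / 65.38 = 0.007822 mol; n(e⁻) = 2 × 0.007822 = 0.01564 mol
Q = 0.01564 × 96485 = 1509 C
t = 1509 / 0.197 = 7660 s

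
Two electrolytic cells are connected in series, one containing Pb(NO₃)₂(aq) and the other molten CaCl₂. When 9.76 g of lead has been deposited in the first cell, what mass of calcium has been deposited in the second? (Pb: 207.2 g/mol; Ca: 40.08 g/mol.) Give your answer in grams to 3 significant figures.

1.89 g

n(Pb) = 9.76 / 207.2 = 0.04710 mol
Pb²⁺ + 2e⁻ → Pb, so n(e⁻) = 2 × 0.04710 = 0.09420 mol
Same current for the same time ⇒ same n(e⁻) = 0.09420 mol in both cells.
Ca²⁺ + 2e⁻ → Ca, so n(Ca) = 0.09420 / 2 = 0.04710 mol
m(Ca) = 0.04710 × 40.08 = 1.89 g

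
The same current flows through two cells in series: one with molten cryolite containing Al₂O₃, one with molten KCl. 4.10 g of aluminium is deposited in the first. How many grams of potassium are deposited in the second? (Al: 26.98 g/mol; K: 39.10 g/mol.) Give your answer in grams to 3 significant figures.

17.8 g

n(Al) = 4.10 / 26.98 = 0.1520 mol
Al³⁺ + 3e⁻ → Al, so n(e⁻) = 3 × 0.1520 = 0.4560 mol
In series, the same 0.4560 mol of electrons flows through the second cell.
K⁺ + e⁻ → K, so n(K) = 0.4560 mol
m(K) = 0.4560 × 39.10 = 17.8 g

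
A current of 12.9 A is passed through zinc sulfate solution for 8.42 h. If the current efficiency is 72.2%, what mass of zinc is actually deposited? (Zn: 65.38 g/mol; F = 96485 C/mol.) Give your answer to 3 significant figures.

Q = 12.9 × 30312 = 3.910×10^5 C
n(e⁻) = 3.910×10^5 / 96485 = 4.052 mol
Zn²⁺ + 2e⁻ → Zn, so theoretical m(Zn) = 2.026 × 65.38 = 132.5 g
Actual mass = 72.2% × 132.5 = 95.7 g

95.7 g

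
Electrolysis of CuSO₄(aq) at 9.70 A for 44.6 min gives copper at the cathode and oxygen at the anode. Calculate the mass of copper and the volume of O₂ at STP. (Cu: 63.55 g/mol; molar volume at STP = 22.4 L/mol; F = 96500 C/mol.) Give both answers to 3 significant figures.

8.55 g Cu; 1.51 L O₂

Q = 9.70 × 2676 = 25960 C; n(e⁻) = 25960 / 96500 = 0.2690 mol
Cathode: Cu²⁺ + 2e⁻ → Cu → n(Cu) = 0.2690/2 = 0.1345 mol → 8.55 g
Anode: 2H₂O → O₂ + 4H⁺ + 4e⁻ → n(O₂) = 0.2690/4 = 0.06725 mol → 1.51 L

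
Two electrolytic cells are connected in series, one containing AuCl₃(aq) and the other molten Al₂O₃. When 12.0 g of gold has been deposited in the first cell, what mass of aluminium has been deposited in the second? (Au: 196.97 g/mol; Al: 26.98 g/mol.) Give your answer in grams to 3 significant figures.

n(Au) = 12.0 / 196.97 = 0.06092 mol
Au³⁺ + 3e⁻ → Au, so n(e⁻) = 3 × 0.06092 = 0.1828 mol
Same current for the same time ⇒ same n(e⁻) = 0.1828 mol in both cells.
Al³⁺ + 3e⁻ → Al, so n(Al) = 0.1828 / 3 = 0.06093 mol
m(Al) = 0.06093 × 26.98 = 1.64 g

1.64 g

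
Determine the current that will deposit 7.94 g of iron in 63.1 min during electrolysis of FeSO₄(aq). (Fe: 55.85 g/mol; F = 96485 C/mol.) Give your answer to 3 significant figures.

n(Fe) = 7.94 / 55.85 = 0.1422 mol
Fe²⁺ + 2e⁻ → Fe, so n(e⁻) = 2 × 0.1422 = 0.2844 mol
Q = 0.2844 × 96485 = 27440 C
I = Q / t = 27440 / 3786 s = 7.25 A

7.25 A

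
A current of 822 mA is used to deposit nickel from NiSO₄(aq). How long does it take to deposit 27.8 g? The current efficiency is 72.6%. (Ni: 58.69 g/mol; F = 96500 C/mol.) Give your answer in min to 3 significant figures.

2550 min

n(Ni) = 27.8 / 58.69 = 0.4737 mol
Ni²⁺ + 2e⁻ → Ni, so n(e⁻) = 2 × 0.4737 = 0.9474 mol
Q = 0.9474 × 96500 / 0.726 = 1.259×10^5 C
t = Q / I = 1.259×10^5 / 0.822 = 1.532×10^5 s = 2550 min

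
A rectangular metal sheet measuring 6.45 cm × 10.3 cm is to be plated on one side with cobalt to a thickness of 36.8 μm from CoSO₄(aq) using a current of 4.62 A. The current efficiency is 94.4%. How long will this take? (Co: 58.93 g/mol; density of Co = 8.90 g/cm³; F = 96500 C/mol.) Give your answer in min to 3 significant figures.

Plated area = 6.45 × 10.3 = 66.44 cm²
Volume = 66.44 × 36.8×10⁻⁴ cm = 0.2445 cm³
m(Co) = 0.2445 × 8.90 = 2.176 g
n(Co) = 2.176 / 58.93 = 0.03693 mol; n(e⁻) = 2 × 0.03693 = 0.07386 mol
Q = 0.07386 × 96500 / 0.944 = 7550 C
t = 7550 / 4.62 = 1634 s = 27.2 min

27.2 min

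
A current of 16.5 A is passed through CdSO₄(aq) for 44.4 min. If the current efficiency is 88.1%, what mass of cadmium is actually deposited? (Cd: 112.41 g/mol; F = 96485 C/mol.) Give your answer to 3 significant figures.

22.6 g

Q = 16.5 × 2664 = 43960 C
n(e⁻) = 43960 / 96485 = 0.4556 mol
Cd²⁺ + 2e⁻ → Cd, so theoretical m(Cd) = 0.2278 × 112.41 = 25.61 g
Actual mass = 88.1% × 25.61 = 22.6 g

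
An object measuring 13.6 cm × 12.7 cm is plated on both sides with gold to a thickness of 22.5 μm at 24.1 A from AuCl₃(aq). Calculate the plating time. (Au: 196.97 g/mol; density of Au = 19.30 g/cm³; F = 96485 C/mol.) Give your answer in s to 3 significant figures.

915 s

Plated area = 2 × 13.6 × 12.7 = 345.4 cm²
Volume = 345.4 × 22.5×10⁻⁴ cm = 0.7772 cm³
m(Au) = 0.7772 × 19.30 = 15.00 g
n(Au) = 15.00 / 196.97 = 0.07615 mol; n(e⁻) = 3 × 0.07615 = 0.2285 mol
Q = 0.2285 × 96485 = 22050 C
t = 22050 / 24.1 = 914.9 s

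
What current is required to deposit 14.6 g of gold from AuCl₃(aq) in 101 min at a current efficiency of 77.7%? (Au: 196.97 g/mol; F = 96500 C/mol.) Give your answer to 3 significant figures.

4.56 A

n(Au) = 14.6 / 196.97 = 0.07412 mol
Au³⁺ + 3e⁻ → Au, so n(e⁻) = 3 × 0.07412 = 0.2224 mol
Q = 0.2224 × 96500 / 0.777 = 27620 C
I = Q / t = 27620 / 6060 s = 4.56 A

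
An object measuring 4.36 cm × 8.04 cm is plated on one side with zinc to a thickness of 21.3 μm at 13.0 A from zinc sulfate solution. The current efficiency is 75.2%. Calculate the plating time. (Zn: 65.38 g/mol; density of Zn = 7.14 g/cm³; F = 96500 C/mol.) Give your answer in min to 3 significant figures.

Plated area = 4.36 × 8.04 = 35.05 cm²
Volume = 35.05 × 21.3×10⁻⁴ cm = 0.07466 cm³
m(Zn) = 0.07466 × 7.14 = 0.5331 g
n(Zn) = 0.5331 / 65.38 = 0.008154 mol; n(e⁻) = 2 × 0.008154 = 0.01631 mol
Q = 0.01631 × 96500 / 0.752 = 2093 C
t = 2093 / 13.0 = 161.0 s = 2.68 min

2.68 min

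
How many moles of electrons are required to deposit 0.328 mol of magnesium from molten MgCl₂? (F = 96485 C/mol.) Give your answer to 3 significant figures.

Mg²⁺ + 2e⁻ → Mg, so n(e⁻) = 2 × 0.328 = 0.6560 mol

0.656 mol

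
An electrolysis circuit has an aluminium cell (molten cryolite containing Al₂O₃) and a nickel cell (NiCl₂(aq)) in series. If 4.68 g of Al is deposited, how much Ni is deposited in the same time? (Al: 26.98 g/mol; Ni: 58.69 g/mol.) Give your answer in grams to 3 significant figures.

15.3 g

n(Al) = 4.68 / 26.98 = 0.1735 mol
Al³⁺ + 3e⁻ → Al, so n(e⁻) = 3 × 0.1735 = 0.5205 mol
In series, the same 0.5205 mol of electrons flows through the second cell.
Ni²⁺ + 2e⁻ → Ni, so n(Ni) = 0.5205 / 2 = 0.2603 mol
m(Ni) = 0.2603 × 58.69 = 15.3 g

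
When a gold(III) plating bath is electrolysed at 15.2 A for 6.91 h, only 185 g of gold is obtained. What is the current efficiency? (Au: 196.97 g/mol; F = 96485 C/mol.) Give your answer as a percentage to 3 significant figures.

Q = 15.2 × 24876 = 3.781×10^5 C
n(e⁻) = 3.781×10^5 / 96485 = 3.919 mol
Au³⁺ + 3e⁻ → Au, so theoretical n(Au) = 1.306 mol → 257.2 g
Efficiency = 185 / 257.2 = 0.7193 = 71.9%

71.9%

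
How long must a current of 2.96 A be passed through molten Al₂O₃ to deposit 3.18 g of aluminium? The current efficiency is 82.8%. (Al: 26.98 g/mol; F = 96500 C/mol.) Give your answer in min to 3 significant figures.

232 min

n(Al) = 3.18 / 26.98 = 0.1179 mol
Al³⁺ + 3e⁻ → Al, so n(e⁻) = 3 × 0.1179 = 0.3537 mol
Q = 0.3537 × 96500 / 0.828 = 41220 C
t = Q / I = 41220 / 2.96 = 13930 s = 232 min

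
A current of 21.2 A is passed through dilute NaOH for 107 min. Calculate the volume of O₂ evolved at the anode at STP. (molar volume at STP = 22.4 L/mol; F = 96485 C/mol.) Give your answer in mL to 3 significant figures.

7900 mL

Q = 21.2 A × 6420 s = 1.361×10^5 C
Moles of electrons = 1.361×10^5 / 96485 = 1.411 mol
2H₂O → O₂ + 4H⁺ + 4e⁻, so n(O₂) = 1.411 / 4 = 0.3528 mol
V = 0.3528 × 22.4 = 7.903 L
= 7900 mL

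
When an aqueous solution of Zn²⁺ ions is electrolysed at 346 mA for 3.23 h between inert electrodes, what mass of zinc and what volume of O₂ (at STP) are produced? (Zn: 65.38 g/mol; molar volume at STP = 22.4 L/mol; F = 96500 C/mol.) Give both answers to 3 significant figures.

Q = 0.346 × 11628 = 4023 C; n(e⁻) = 4023 / 96500 = 0.04169 mol
Cathode: Zn²⁺ + 2e⁻ → Zn → n(Zn) = 0.04169/2 = 0.02085 mol → 1.36 g
Anode: 2H₂O → O₂ + 4H⁺ + 4e⁻ → n(O₂) = 0.04169/4 = 0.01042 mol → 0.233 L

1.36 g Zn; 0.233 L O₂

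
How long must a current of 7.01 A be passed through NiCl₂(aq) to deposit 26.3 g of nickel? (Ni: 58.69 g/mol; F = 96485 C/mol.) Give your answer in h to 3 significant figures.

n(Ni) = 26.3 / 58.69 = 0.4481 mol
Ni²⁺ + 2e⁻ → Ni, so n(e⁻) = 2 × 0.4481 = 0.8962 mol
Q = 0.8962 × 96485 = 86470 C
t = Q / I = 86470 / 7.01 = 12340 s = 3.43 h

3.43 h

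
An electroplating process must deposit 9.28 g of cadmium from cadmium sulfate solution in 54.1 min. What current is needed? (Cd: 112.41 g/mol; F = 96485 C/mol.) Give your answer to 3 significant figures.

n(Cd) = 9.28 / 112.41 = 0.08255 mol
Cd²⁺ + 2e⁻ → Cd, so n(e⁻) = 2 × 0.08255 = 0.1651 mol
Q = 0.1651 × 96485 = 15930 C
I = Q / t = 15930 / 3246 s = 4.91 A

4.91 A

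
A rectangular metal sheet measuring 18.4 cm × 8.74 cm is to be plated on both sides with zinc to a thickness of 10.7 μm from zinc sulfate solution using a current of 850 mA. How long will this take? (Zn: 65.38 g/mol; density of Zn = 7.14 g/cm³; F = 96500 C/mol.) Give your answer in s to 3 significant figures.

8530 s

Plated area = 2 × 18.4 × 8.74 = 321.6 cm²
Volume = 321.6 × 10.7×10⁻⁴ cm = 0.3441 cm³
m(Zn) = 0.3441 × 7.14 = 2.457 g
n(Zn) = 2.457 / 65.38 = 0.03758 mol; n(e⁻) = 2 × 0.03758 = 0.07516 mol
Q = 0.07516 × 96500 = 7253 C
t = 7253 / 0.850 = 8533 s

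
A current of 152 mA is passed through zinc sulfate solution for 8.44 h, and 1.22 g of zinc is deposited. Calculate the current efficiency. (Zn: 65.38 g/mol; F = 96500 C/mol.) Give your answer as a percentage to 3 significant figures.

78.0%

Q = 0.152 × 30384 = 4618 C
n(e⁻) = 4618 / 96500 = 0.04785 mol
Zn²⁺ + 2e⁻ → Zn, so theoretical n(Zn) = 0.02393 mol → 1.565 g
Efficiency = 1.22 / 1.565 = 0.7796 = 78.0%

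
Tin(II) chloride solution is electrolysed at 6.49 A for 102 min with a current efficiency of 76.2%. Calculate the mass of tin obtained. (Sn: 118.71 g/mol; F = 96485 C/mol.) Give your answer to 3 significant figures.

Q = 6.49 × 6120 = 39720 C
n(e⁻) = 39720 / 96485 = 0.4117 mol
Sn²⁺ + 2e⁻ → Sn, so theoretical m(Sn) = 0.2059 × 118.71 = 24.44 g
Actual mass = 76.2% × 24.44 = 18.6 g

18.6 g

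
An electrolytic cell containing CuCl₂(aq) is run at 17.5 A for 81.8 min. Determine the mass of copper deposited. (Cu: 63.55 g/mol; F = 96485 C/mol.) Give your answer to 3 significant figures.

Charge passed = 17.5 × 4908 = 85890 C
n(e⁻) = Q/F = 85890/96485 = 0.8902 mol
Cu²⁺ + 2e⁻ → Cu, so n(Cu) = 0.8902 / 2 = 0.4451 mol
m = 0.4451 × 63.55 = 28.3 g

28.3 g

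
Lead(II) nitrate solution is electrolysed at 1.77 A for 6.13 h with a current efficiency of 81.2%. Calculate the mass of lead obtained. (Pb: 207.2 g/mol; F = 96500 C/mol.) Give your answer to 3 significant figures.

Q = 1.77 × 22068 = 39060 C
n(e⁻) = 39060 / 96500 = 0.4048 mol
Pb²⁺ + 2e⁻ → Pb, so theoretical m(Pb) = 0.2024 × 207.2 = 41.94 g
Actual mass = 81.2% × 41.94 = 34.1 g

34.1 g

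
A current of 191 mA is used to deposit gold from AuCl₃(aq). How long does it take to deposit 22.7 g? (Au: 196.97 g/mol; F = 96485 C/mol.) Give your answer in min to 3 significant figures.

n(Au) = 22.7 / 196.97 = 0.1152 mol
Au³⁺ + 3e⁻ → Au, so n(e⁻) = 3 × 0.1152 = 0.3456 mol
Q = 0.3456 × 96485 = 33350 C
t = Q / I = 33350 / 0.191 = 1.746×10^5 s = 2910 min

2910 min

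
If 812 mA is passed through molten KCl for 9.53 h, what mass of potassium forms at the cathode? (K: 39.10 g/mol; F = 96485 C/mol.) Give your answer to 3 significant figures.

Charge passed = 0.812 × 34308 = 27860 C
n(e⁻) = Q/F = 27860/96485 = 0.2887 mol
K⁺ + e⁻ → K, so n(K) = 0.2887 mol
m = 0.2887 × 39.10 = 11.3 g

11.3 g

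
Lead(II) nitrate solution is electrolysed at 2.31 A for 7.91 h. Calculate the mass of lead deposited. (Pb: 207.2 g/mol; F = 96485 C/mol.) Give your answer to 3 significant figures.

Q = 2.31 A × 28476 s = 65780 C
n(e⁻) = Q/F = 65780/96485 = 0.6818 mol
Pb²⁺ + 2e⁻ → Pb, so n(Pb) = 0.6818 / 2 = 0.3409 mol
m = 0.3409 × 207.2 = 70.6 g

70.6 g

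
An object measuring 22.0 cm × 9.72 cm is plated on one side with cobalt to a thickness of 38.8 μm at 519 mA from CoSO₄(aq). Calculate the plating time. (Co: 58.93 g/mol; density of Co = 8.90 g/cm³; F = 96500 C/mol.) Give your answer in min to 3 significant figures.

777 min

Plated area = 22.0 × 9.72 = 213.8 cm²
Volume = 213.8 × 38.8×10⁻⁴ cm = 0.8295 cm³
m(Co) = 0.8295 × 8.90 = 7.383 g
n(Co) = 7.383 / 58.93 = 0.1253 mol; n(e⁻) = 2 × 0.1253 = 0.2506 mol
Q = 0.2506 × 96500 = 24180 C
t = 24180 / 0.519 = 46590 s = 777 min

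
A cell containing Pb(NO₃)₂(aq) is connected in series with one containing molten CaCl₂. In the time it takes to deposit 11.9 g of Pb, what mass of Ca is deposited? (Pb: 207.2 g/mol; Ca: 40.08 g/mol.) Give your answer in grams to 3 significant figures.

2.30 g

n(Pb) = 11.9 / 207.2 = 0.05743 mol
Pb²⁺ + 2e⁻ → Pb, so n(e⁻) = 2 × 0.05743 = 0.1149 mol
Same current for the same time ⇒ same n(e⁻) = 0.1149 mol in both cells.
Ca²⁺ + 2e⁻ → Ca, so n(Ca) = 0.1149 / 2 = 0.05745 mol
m(Ca) = 0.05745 × 40.08 = 2.30 g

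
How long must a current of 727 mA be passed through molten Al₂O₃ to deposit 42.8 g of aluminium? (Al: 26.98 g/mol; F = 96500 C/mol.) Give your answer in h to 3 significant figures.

175 h

n(Al) = 42.8 / 26.98 = 1.586 mol
Al³⁺ + 3e⁻ → Al, so n(e⁻) = 3 × 1.586 = 4.758 mol
Q = 4.758 × 96500 = 4.591×10^5 C
t = Q / I = 4.591×10^5 / 0.727 = 6.315×10^5 s = 175 h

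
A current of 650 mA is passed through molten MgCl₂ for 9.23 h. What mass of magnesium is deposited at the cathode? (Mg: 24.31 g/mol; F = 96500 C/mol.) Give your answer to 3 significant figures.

2.72 g

Charge passed = 0.650 × 33228 = 21600 C
Moles of electrons = 21600 / 96500 = 0.2238 mol
Mg²⁺ + 2e⁻ → Mg, so n(Mg) = 0.2238 / 2 = 0.1119 mol
m = 0.1119 × 24.31 = 2.72 g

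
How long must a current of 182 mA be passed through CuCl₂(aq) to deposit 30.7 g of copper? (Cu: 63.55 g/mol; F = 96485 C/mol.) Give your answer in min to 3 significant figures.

n(Cu) = 30.7 / 63.55 = 0.4831 mol
Cu²⁺ + 2e⁻ → Cu, so n(e⁻) = 2 × 0.4831 = 0.9662 mol
Q = 0.9662 × 96485 = 93220 C
t = Q / I = 93220 / 0.182 = 5.122×10^5 s = 8540 min

8540 min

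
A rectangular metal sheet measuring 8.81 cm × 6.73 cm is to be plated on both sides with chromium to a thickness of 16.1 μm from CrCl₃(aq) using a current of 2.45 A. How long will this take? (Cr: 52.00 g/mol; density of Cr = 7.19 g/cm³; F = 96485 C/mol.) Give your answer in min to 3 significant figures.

Plated area = 2 × 8.81 × 6.73 = 118.6 cm²
Volume = 118.6 × 16.1×10⁻⁴ cm = 0.1909 cm³
m(Cr) = 0.1909 × 7.19 = 1.373 g
n(Cr) = 1.373 / 52.00 = 0.02640 mol; n(e⁻) = 3 × 0.02640 = 0.07920 mol
Q = 0.07920 × 96485 = 7642 C
t = 7642 / 2.45 = 3119 s = 52.0 min

52.0 min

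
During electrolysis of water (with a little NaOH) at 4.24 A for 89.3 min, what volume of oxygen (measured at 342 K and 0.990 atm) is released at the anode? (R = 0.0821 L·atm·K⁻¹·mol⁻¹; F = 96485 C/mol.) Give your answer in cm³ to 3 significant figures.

1670 cm³

Q = It = 4.24 × 5358 = 22720 C
Moles of electrons = 22720 / 96485 = 0.2355 mol
2H₂O → O₂ + 4H⁺ + 4e⁻, so n(O₂) = 0.2355 / 4 = 0.05888 mol
V = nRT/P = 0.05888 × 0.0821 × 342 / 0.990 = 1.670 L
= 1670 cm³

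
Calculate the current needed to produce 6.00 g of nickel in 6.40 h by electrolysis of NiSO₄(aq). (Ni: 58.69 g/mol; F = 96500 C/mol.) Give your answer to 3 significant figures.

0.856 A

n(Ni) = 6.00 / 58.69 = 0.1022 mol
Ni²⁺ + 2e⁻ → Ni, so n(e⁻) = 2 × 0.1022 = 0.2044 mol
Q = 0.2044 × 96500 = 19720 C
I = Q / t = 19720 / 23040 s = 0.856 A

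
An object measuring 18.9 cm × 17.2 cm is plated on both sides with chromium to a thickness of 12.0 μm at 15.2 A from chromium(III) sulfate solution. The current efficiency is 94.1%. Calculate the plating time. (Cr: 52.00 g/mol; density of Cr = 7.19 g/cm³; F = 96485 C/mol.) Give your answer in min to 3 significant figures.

36.4 min

Plated area = 2 × 18.9 × 17.2 = 650.2 cm²
Volume = 650.2 × 12.0×10⁻⁴ cm = 0.7802 cm³
m(Cr) = 0.7802 × 7.19 = 5.610 g
n(Cr) = 5.610 / 52.00 = 0.1079 mol; n(e⁻) = 3 × 0.1079 = 0.3237 mol
Q = 0.3237 × 96485 / 0.941 = 33190 C
t = 33190 / 15.2 = 2184 s = 36.4 min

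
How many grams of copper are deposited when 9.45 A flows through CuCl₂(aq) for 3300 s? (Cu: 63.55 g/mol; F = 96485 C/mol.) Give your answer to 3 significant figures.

Charge passed = 9.45 × 3300 = 31190 C
n(e⁻) = 31190 / 96485 = 0.3233 mol
Cu²⁺ + 2e⁻ → Cu, so n(Cu) = 0.3233 / 2 = 0.1617 mol
m = 0.1617 × 63.55 = 10.3 g

10.3 g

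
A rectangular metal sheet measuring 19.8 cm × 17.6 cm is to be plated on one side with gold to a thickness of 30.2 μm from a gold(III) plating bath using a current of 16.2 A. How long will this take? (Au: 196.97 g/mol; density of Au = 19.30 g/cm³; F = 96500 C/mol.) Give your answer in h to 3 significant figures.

0.512 h

Plated area = 19.8 × 17.6 = 348.5 cm²
Volume = 348.5 × 30.2×10⁻⁴ cm = 1.052 cm³
m(Au) = 1.052 × 19.30 = 20.30 g
n(Au) = 20.30 / 196.97 = 0.1031 mol; n(e⁻) = 3 × 0.1031 = 0.3093 mol
Q = 0.3093 × 96500 = 29850 C
t = 29850 / 16.2 = 1843 s = 0.512 h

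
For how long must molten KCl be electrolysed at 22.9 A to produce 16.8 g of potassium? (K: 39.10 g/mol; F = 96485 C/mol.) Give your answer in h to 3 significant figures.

0.503 h

n(K) = 16.8 / 39.10 = 0.4297 mol
K⁺ + e⁻ → K, so n(e⁻) = 0.4297 mol
Q = 0.4297 × 96485 = 41460 C
t = Q / I = 41460 / 22.9 = 1810 s = 0.503 h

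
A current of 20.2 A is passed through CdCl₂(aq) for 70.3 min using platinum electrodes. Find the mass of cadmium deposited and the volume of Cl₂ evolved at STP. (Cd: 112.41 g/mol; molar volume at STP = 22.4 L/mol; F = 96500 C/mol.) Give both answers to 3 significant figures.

Q = 20.2 × 4218 = 85200 C; n(e⁻) = 85200 / 96500 = 0.8829 mol
Cathode: Cd²⁺ + 2e⁻ → Cd → n(Cd) = 0.8829/2 = 0.4415 mol → 49.6 g
Anode: 2Cl⁻ → Cl₂ + 2e⁻ → n(Cl₂) = 0.8829/2 = 0.4415 mol → 9.89 L

49.6 g Cd; 9.89 L Cl₂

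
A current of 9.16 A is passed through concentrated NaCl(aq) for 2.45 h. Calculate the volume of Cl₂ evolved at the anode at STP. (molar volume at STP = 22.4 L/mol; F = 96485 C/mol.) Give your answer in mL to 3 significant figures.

Q = It = 9.16 × 8820 = 80790 C
Moles of electrons = 80790 / 96485 = 0.8373 mol
2Cl⁻ → Cl₂ + 2e⁻, so n(Cl₂) = 0.8373 / 2 = 0.4187 mol
V = 0.4187 × 22.4 = 9.379 L
= 9380 mL

9380 mL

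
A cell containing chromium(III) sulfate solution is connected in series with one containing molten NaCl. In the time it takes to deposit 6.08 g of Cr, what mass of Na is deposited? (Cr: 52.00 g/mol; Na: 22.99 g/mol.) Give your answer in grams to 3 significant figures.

8.06 g

n(Cr) = 6.08 / 52.00 = 0.1169 mol
Cr³⁺ + 3e⁻ → Cr, so n(e⁻) = 3 × 0.1169 = 0.3507 mol
The cells are in series, so the same charge (and hence the same n(e⁻) = 0.3507 mol) passes through both.
Na⁺ + e⁻ → Na, so n(Na) = 0.3507 mol
m(Na) = 0.3507 × 22.99 = 8.06 g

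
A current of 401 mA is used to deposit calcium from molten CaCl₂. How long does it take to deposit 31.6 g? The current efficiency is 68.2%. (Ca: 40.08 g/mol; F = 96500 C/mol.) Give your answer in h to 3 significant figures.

n(Ca) = 31.6 / 40.08 = 0.7884 mol
Ca²⁺ + 2e⁻ → Ca, so n(e⁻) = 2 × 0.7884 = 1.577 mol
Q = 1.577 × 96500 / 0.682 = 2.231×10^5 C
t = Q / I = 2.231×10^5 / 0.401 = 5.564×10^5 s = 155 h

155 h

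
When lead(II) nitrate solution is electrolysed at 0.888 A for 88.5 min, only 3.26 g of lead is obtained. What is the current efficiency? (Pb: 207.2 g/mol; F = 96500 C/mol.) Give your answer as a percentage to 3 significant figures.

Q = 0.888 × 5310 = 4715 C
n(e⁻) = 4715 / 96500 = 0.04886 mol
Pb²⁺ + 2e⁻ → Pb, so theoretical n(Pb) = 0.02443 mol → 5.062 g
Efficiency = 3.26 / 5.062 = 0.6440 = 64.4%

64.4%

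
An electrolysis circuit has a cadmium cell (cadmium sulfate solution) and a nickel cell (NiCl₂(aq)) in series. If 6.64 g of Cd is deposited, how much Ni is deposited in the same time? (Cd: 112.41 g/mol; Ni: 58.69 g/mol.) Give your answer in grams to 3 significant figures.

n(Cd) = 6.64 / 112.41 = 0.05907 mol
Cd²⁺ + 2e⁻ → Cd, so n(e⁻) = 2 × 0.05907 = 0.1181 mol
Same current for the same time ⇒ same n(e⁻) = 0.1181 mol in both cells.
Ni²⁺ + 2e⁻ → Ni, so n(Ni) = 0.1181 / 2 = 0.05905 mol
m(Ni) = 0.05905 × 58.69 = 3.47 g

3.47 g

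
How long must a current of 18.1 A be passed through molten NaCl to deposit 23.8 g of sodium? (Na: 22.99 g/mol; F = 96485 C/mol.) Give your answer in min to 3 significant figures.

92.0 min

n(Na) = 23.8 / 22.99 = 1.035 mol
Na⁺ + e⁻ → Na, so n(e⁻) = 1.035 mol
Q = 1.035 × 96485 = 99860 C
t = Q / I = 99860 / 18.1 = 5517 s = 92.0 min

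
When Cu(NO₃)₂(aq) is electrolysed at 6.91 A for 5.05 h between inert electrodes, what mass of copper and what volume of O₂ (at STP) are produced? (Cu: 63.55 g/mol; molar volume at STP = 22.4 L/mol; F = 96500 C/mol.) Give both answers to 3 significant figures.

41.4 g Cu; 7.29 L O₂

Q = 6.91 × 18180 = 1.256×10^5 C; n(e⁻) = 1.256×10^5 / 96500 = 1.302 mol
Cathode: Cu²⁺ + 2e⁻ → Cu → n(Cu) = 1.302/2 = 0.6510 mol → 41.4 g
Anode: 2H₂O → O₂ + 4H⁺ + 4e⁻ → n(O₂) = 1.302/4 = 0.3255 mol → 7.29 L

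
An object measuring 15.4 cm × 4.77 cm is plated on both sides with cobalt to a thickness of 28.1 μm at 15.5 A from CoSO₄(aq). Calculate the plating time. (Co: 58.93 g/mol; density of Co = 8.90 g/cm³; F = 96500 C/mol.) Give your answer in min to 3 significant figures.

12.9 min

Plated area = 2 × 15.4 × 4.77 = 146.9 cm²
Volume = 146.9 × 28.1×10⁻⁴ cm = 0.4128 cm³
m(Co) = 0.4128 × 8.90 = 3.674 g
n(Co) = 3.674 / 58.93 = 0.06235 mol; n(e⁻) = 2 × 0.06235 = 0.1247 mol
Q = 0.1247 × 96500 = 12030 C
t = 12030 / 15.5 = 776.1 s = 12.9 min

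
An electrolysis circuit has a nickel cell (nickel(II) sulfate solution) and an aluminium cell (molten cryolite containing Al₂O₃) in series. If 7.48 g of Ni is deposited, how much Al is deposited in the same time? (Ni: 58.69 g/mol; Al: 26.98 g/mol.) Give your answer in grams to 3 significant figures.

n(Ni) = 7.48 / 58.69 = 0.1274 mol
Ni²⁺ + 2e⁻ → Ni, so n(e⁻) = 2 × 0.1274 = 0.2548 mol
In series, the same 0.2548 mol of electrons flows through the second cell.
Al³⁺ + 3e⁻ → Al, so n(Al) = 0.2548 / 3 = 0.08493 mol
m(Al) = 0.08493 × 26.98 = 2.29 g

2.29 g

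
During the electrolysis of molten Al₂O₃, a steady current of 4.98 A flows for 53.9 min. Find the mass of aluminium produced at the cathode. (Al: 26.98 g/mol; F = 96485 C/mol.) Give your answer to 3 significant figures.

Charge passed = 4.98 × 3234 = 16110 C
n(e⁻) = 16110 / 96485 = 0.1670 mol
Al³⁺ + 3e⁻ → Al, so n(Al) = 0.1670 / 3 = 0.05567 mol
m = 0.05567 × 26.98 = 1.50 g

1.50 g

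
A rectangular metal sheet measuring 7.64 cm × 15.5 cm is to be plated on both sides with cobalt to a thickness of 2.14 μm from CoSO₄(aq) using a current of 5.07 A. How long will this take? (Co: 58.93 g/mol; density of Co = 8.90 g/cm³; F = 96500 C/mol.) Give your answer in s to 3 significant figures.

Plated area = 2 × 7.64 × 15.5 = 236.8 cm²
Volume = 236.8 × 2.14×10⁻⁴ cm = 0.05068 cm³
m(Co) = 0.05068 × 8.90 = 0.4511 g
n(Co) = 0.4511 / 58.93 = 0.007655 mol; n(e⁻) = 2 × 0.007655 = 0.01531 mol
Q = 0.01531 × 96500 = 1477 C
t = 1477 / 5.07 = 291.3 s

291 s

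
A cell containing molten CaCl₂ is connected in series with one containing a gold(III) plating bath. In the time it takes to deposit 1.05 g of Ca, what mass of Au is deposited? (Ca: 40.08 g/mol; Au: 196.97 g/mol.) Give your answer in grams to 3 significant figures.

n(Ca) = 1.05 / 40.08 = 0.02620 mol
Ca²⁺ + 2e⁻ → Ca, so n(e⁻) = 2 × 0.02620 = 0.05240 mol
Same current for the same time ⇒ same n(e⁻) = 0.05240 mol in both cells.
Au³⁺ + 3e⁻ → Au, so n(Au) = 0.05240 / 3 = 0.01747 mol
m(Au) = 0.01747 × 196.97 = 3.44 g

3.44 g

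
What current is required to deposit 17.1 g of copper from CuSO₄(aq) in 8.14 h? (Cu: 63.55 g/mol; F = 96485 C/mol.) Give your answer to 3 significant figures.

n(Cu) = 17.1 / 63.55 = 0.2691 mol
Cu²⁺ + 2e⁻ → Cu, so n(e⁻) = 2 × 0.2691 = 0.5382 mol
Q = 0.5382 × 96485 = 51930 C
I = Q / t = 51930 / 29304 s = 1.77 A

1.77 A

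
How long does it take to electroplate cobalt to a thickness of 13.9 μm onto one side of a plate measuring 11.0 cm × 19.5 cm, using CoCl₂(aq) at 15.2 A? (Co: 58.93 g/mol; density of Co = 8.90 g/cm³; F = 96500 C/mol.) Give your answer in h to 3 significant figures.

Plated area = 11.0 × 19.5 = 214.5 cm²
Volume = 214.5 × 13.9×10⁻⁴ cm = 0.2982 cm³
m(Co) = 0.2982 × 8.90 = 2.654 g
n(Co) = 2.654 / 58.93 = 0.04504 mol; n(e⁻) = 2 × 0.04504 = 0.09008 mol
Q = 0.09008 × 96500 = 8693 C
t = 8693 / 15.2 = 571.9 s = 0.159 h

0.159 h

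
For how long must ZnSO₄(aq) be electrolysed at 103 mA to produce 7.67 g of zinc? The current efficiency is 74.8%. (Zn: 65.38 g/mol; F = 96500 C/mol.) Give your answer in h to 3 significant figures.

n(Zn) = 7.67 / 65.38 = 0.1173 mol
Zn²⁺ + 2e⁻ → Zn, so n(e⁻) = 2 × 0.1173 = 0.2346 mol
Q = 0.2346 × 96500 / 0.748 = 30270 C
t = Q / I = 30270 / 0.103 = 2.939×10^5 s = 81.6 h

81.6 h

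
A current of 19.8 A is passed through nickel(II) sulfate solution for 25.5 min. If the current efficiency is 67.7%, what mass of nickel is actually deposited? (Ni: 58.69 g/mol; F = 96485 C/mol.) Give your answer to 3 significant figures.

6.24 g

Q = 19.8 × 1530 = 30290 C
n(e⁻) = 30290 / 96485 = 0.3139 mol
Ni²⁺ + 2e⁻ → Ni, so theoretical m(Ni) = 0.1570 × 58.69 = 9.214 g
Actual mass = 67.7% × 9.214 = 6.24 g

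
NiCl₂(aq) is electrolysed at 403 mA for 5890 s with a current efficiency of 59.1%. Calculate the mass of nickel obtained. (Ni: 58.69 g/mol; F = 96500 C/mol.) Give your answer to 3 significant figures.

0.427 g

Q = 0.403 × 5890 = 2374 C
n(e⁻) = 2374 / 96500 = 0.02460 mol
Ni²⁺ + 2e⁻ → Ni, so theoretical m(Ni) = 0.01230 × 58.69 = 0.7219 g
Actual mass = 59.1% × 0.7219 = 0.427 g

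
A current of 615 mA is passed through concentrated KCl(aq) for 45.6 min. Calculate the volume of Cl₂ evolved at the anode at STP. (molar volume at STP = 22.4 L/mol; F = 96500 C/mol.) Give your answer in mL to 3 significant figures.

195 mL

Q = It = 0.615 × 2736 = 1683 C
n(e⁻) = Q/F = 1683/96500 = 0.01744 mol
2Cl⁻ → Cl₂ + 2e⁻, so n(Cl₂) = 0.01744 / 2 = 0.008720 mol
V = 0.008720 × 22.4 = 0.1953 L
= 195 mL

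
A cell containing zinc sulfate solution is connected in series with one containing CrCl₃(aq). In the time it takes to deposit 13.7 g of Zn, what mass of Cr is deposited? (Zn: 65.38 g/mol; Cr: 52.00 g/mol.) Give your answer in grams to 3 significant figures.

7.26 g

n(Zn) = 13.7 / 65.38 = 0.2095 mol
Zn²⁺ + 2e⁻ → Zn, so n(e⁻) = 2 × 0.2095 = 0.4190 mol
Same current for the same time ⇒ same n(e⁻) = 0.4190 mol in both cells.
Cr³⁺ + 3e⁻ → Cr, so n(Cr) = 0.4190 / 3 = 0.1397 mol
m(Cr) = 0.1397 × 52.00 = 7.26 g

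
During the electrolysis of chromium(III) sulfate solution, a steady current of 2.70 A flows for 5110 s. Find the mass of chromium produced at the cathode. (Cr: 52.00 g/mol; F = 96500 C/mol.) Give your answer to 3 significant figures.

Q = 2.70 A × 5110 s = 13800 C
n(e⁻) = 13800 / 96500 = 0.1430 mol
Cr³⁺ + 3e⁻ → Cr, so n(Cr) = 0.1430 / 3 = 0.04767 mol
m = 0.04767 × 52.00 = 2.48 g

2.48 g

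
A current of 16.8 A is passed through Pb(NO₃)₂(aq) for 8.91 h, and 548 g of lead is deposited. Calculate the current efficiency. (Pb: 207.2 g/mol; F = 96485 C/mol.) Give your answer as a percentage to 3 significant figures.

Q = 16.8 × 32076 = 5.389×10^5 C
n(e⁻) = 5.389×10^5 / 96485 = 5.585 mol
Pb²⁺ + 2e⁻ → Pb, so theoretical n(Pb) = 2.793 mol → 578.7 g
Efficiency = 548 / 578.7 = 0.9470 = 94.7%

94.7%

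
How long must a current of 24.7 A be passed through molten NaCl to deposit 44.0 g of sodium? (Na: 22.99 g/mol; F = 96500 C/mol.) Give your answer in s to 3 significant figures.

n(Na) = 44.0 / 22.99 = 1.914 mol
Na⁺ + e⁻ → Na, so n(e⁻) = 1.914 mol
Q = 1.914 × 96500 = 1.847×10^5 C
t = Q / I = 1.847×10^5 / 24.7 = 7478 s

7480 s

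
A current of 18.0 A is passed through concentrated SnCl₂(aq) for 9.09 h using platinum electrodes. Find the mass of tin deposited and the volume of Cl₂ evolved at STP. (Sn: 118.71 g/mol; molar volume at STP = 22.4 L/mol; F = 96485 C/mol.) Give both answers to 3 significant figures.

Q = 18.0 × 32724 = 5.890×10^5 C; n(e⁻) = 5.890×10^5 / 96485 = 6.105 mol
Cathode: Sn²⁺ + 2e⁻ → Sn → n(Sn) = 6.105/2 = 3.053 mol → 362 g
Anode: 2Cl⁻ → Cl₂ + 2e⁻ → n(Cl₂) = 6.105/2 = 3.053 mol → 68.4 L

362 g Sn; 68.4 L Cl₂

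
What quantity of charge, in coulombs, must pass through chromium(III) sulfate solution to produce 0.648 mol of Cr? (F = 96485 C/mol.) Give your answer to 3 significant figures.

Cr³⁺ + 3e⁻ → Cr, so n(e⁻) = 3 × 0.648 = 1.944 mol
Q = 1.944 × 96485 = 1.876×10^5 C

1.88×10^5 C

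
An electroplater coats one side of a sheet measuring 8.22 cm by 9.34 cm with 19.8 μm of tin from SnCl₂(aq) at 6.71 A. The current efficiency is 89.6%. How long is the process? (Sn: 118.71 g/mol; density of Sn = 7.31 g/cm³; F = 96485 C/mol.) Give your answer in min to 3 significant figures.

5.01 min

Plated area = 8.22 × 9.34 = 76.77 cm²
Volume = 76.77 × 19.8×10⁻⁴ cm = 0.1520 cm³
m(Sn) = 0.1520 × 7.31 = 1.111 g
n(Sn) = 1.111 / 118.71 = 0.009359 mol; n(e⁻) = 2 × 0.009359 = 0.01872 mol
Q = 0.01872 × 96485 / 0.896 = 2016 C
t = 2016 / 6.71 = 300.4 s = 5.01 min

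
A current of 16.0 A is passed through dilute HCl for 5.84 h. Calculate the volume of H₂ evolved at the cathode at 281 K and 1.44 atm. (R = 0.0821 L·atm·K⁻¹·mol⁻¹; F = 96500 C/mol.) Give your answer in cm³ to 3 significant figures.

Charge passed = 16.0 × 21024 = 3.364×10^5 C
n(e⁻) = Q/F = 3.364×10^5/96500 = 3.486 mol
2H⁺ + 2e⁻ → H₂, so n(H₂) = 3.486 / 2 = 1.743 mol
V = nRT/P = 1.743 × 0.0821 × 281 / 1.44 = 27.92 L
= 27900 cm³

27900 cm³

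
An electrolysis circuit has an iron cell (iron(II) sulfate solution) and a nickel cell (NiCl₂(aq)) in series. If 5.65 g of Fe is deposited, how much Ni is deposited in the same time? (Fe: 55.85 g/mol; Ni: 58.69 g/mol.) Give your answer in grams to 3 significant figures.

n(Fe) = 5.65 / 55.85 = 0.1012 mol
Fe²⁺ + 2e⁻ → Fe, so n(e⁻) = 2 × 0.1012 = 0.2024 mol
Since the cells are in series, n(e⁻) in the Ni cell is also 0.2024 mol.
Ni²⁺ + 2e⁻ → Ni, so n(Ni) = 0.2024 / 2 = 0.1012 mol
m(Ni) = 0.1012 × 58.69 = 5.94 g

5.94 g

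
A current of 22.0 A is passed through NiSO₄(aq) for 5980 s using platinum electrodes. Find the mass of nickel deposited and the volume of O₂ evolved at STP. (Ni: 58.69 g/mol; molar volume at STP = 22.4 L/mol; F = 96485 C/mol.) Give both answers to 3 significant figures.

40.0 g Ni; 7.64 L O₂

Q = 22.0 × 5980 = 1.316×10^5 C; n(e⁻) = 1.316×10^5 / 96485 = 1.364 mol
Cathode: Ni²⁺ + 2e⁻ → Ni → n(Ni) = 1.364/2 = 0.6820 mol → 40.0 g
Anode: 2H₂O → O₂ + 4H⁺ + 4e⁻ → n(O₂) = 1.364/4 = 0.3410 mol → 7.64 L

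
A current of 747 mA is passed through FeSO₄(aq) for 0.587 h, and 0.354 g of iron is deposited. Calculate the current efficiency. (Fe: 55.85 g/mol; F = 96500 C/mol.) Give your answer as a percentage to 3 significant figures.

Q = 0.747 × 2113.2 = 1579 C
n(e⁻) = 1579 / 96500 = 0.01636 mol
Fe²⁺ + 2e⁻ → Fe, so theoretical n(Fe) = 0.008180 mol → 0.4569 g
Efficiency = 0.354 / 0.4569 = 0.7748 = 77.5%

77.5%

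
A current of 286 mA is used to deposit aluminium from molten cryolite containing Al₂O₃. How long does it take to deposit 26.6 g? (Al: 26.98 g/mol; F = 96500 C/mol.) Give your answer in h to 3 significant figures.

n(Al) = 26.6 / 26.98 = 0.9859 mol
Al³⁺ + 3e⁻ → Al, so n(e⁻) = 3 × 0.9859 = 2.958 mol
Q = 2.958 × 96500 = 2.854×10^5 C
t = Q / I = 2.854×10^5 / 0.286 = 9.979×10^5 s = 277 h

277 h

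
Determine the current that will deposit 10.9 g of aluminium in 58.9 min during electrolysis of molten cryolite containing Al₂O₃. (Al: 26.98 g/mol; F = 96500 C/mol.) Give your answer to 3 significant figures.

33.1 A

n(Al) = 10.9 / 26.98 = 0.4040 mol
Al³⁺ + 3e⁻ → Al, so n(e⁻) = 3 × 0.4040 = 1.212 mol
Q = 1.212 × 96500 = 1.170×10^5 C
I = Q / t = 1.170×10^5 / 3534 s = 33.1 A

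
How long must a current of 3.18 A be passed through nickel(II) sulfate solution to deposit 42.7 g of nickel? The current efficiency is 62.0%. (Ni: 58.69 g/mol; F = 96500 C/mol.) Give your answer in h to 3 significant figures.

19.8 h

n(Ni) = 42.7 / 58.69 = 0.7276 mol
Ni²⁺ + 2e⁻ → Ni, so n(e⁻) = 2 × 0.7276 = 1.455 mol
Q = 1.455 × 96500 / 0.620 = 2.265×10^5 C
t = Q / I = 2.265×10^5 / 3.18 = 71230 s = 19.8 h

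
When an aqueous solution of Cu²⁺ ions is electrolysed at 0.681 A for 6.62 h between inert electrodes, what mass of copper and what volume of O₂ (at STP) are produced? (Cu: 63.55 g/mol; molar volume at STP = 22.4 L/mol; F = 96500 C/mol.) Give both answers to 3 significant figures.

5.34 g Cu; 0.942 L O₂

Q = 0.681 × 23832 = 16230 C; n(e⁻) = 16230 / 96500 = 0.1682 mol
Cathode: Cu²⁺ + 2e⁻ → Cu → n(Cu) = 0.1682/2 = 0.08410 mol → 5.34 g
Anode: 2H₂O → O₂ + 4H⁺ + 4e⁻ → n(O₂) = 0.1682/4 = 0.04205 mol → 0.942 L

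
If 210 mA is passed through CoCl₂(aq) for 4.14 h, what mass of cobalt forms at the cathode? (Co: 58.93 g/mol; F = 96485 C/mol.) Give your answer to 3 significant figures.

Charge passed = 0.210 × 14904 = 3130 C
Moles of electrons = 3130 / 96485 = 0.03244 mol
Co²⁺ + 2e⁻ → Co, so n(Co) = 0.03244 / 2 = 0.01622 mol
m = 0.01622 × 58.93 = 0.956 g

0.956 g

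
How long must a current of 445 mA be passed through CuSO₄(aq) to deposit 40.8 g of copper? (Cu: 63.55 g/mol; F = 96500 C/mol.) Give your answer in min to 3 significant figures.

n(Cu) = 40.8 / 63.55 = 0.6420 mol
Cu²⁺ + 2e⁻ → Cu, so n(e⁻) = 2 × 0.6420 = 1.284 mol
Q = 1.284 × 96500 = 1.239×10^5 C
t = Q / I = 1.239×10^5 / 0.445 = 2.784×10^5 s = 4640 min

4640 min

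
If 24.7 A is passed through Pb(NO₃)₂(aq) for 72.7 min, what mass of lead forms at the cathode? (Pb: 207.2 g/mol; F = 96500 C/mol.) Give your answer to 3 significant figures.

Charge passed = 24.7 × 4362 = 1.077×10^5 C
Moles of electrons = 1.077×10^5 / 96500 = 1.116 mol
Pb²⁺ + 2e⁻ → Pb, so n(Pb) = 1.116 / 2 = 0.5580 mol
m = 0.5580 × 207.2 = 116 g

116 g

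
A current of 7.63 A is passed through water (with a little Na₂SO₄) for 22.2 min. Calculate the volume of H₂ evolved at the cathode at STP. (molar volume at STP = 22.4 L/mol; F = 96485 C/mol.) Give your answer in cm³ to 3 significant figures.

Q = It = 7.63 × 1332 = 10160 C
Moles of electrons = 10160 / 96485 = 0.1053 mol
2H⁺ + 2e⁻ → H₂, so n(H₂) = 0.1053 / 2 = 0.05265 mol
V = 0.05265 × 22.4 = 1.179 L
= 1180 cm³

1180 cm³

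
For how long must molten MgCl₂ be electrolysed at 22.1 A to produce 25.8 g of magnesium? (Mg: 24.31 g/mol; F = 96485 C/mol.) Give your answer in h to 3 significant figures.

n(Mg) = 25.8 / 24.31 = 1.061 mol
Mg²⁺ + 2e⁻ → Mg, so n(e⁻) = 2 × 1.061 = 2.122 mol
Q = 2.122 × 96485 = 2.047×10^5 C
t = Q / I = 2.047×10^5 / 22.1 = 9262 s = 2.57 h

2.57 h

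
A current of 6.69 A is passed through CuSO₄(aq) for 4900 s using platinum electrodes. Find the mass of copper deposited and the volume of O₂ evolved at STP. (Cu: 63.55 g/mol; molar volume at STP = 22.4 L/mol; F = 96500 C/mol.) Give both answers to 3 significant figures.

Q = 6.69 × 4900 = 32780 C; n(e⁻) = 32780 / 96500 = 0.3397 mol
Cathode: Cu²⁺ + 2e⁻ → Cu → n(Cu) = 0.3397/2 = 0.1699 mol → 10.8 g
Anode: 2H₂O → O₂ + 4H⁺ + 4e⁻ → n(O₂) = 0.3397/4 = 0.08493 mol → 1.90 L

10.8 g Cu; 1.90 L O₂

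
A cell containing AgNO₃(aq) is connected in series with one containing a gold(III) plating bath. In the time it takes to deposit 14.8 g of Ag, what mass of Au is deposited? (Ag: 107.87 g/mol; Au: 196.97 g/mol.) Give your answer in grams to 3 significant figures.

9.01 g

n(Ag) = 14.8 / 107.87 = 0.1372 mol
Ag⁺ + e⁻ → Ag, so n(e⁻) = 0.1372 mol
Same current for the same time ⇒ same n(e⁻) = 0.1372 mol in both cells.
Au³⁺ + 3e⁻ → Au, so n(Au) = 0.1372 / 3 = 0.04573 mol
m(Au) = 0.04573 × 196.97 = 9.01 g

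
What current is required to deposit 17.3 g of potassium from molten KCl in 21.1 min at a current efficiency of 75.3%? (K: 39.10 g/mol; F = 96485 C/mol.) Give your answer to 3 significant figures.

44.8 A

n(K) = 17.3 / 39.10 = 0.4425 mol
K⁺ + e⁻ → K, so n(e⁻) = 0.4425 mol
Q = 0.4425 × 96485 / 0.753 = 56700 C
I = Q / t = 56700 / 1266 s = 44.8 A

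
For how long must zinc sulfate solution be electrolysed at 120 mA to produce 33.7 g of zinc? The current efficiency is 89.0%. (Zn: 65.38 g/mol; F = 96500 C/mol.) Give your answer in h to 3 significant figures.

n(Zn) = 33.7 / 65.38 = 0.5154 mol
Zn²⁺ + 2e⁻ → Zn, so n(e⁻) = 2 × 0.5154 = 1.031 mol
Q = 1.031 × 96500 / 0.890 = 1.118×10^5 C
t = Q / I = 1.118×10^5 / 0.120 = 9.317×10^5 s = 259 h

259 h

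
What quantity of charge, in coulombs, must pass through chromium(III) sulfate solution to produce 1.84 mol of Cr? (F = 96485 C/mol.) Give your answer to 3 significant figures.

5.33×10^5 C

Cr³⁺ + 3e⁻ → Cr, so n(e⁻) = 3 × 1.84 = 5.520 mol
Q = 5.520 × 96485 = 5.326×10^5 C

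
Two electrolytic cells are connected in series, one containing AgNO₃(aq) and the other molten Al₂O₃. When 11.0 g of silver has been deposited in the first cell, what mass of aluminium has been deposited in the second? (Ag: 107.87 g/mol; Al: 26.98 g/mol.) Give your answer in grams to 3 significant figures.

0.917 g

n(Ag) = 11.0 / 107.87 = 0.1020 mol
Ag⁺ + e⁻ → Ag, so n(e⁻) = 0.1020 mol
The cells are in series, so the same charge (and hence the same n(e⁻) = 0.1020 mol) passes through both.
Al³⁺ + 3e⁻ → Al, so n(Al) = 0.1020 / 3 = 0.03400 mol
m(Al) = 0.03400 × 26.98 = 0.917 g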